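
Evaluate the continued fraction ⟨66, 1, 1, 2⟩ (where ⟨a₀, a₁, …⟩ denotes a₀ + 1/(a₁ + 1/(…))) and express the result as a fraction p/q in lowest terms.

333/5

Compute successive convergents:
a_0 = 66: 66/1
a_1 = 1: 67/1
a_2 = 1: 133/2
a_3 = 2: 333/5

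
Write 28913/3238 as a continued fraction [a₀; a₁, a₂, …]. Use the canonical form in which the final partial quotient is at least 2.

[8; 1, 13, 7, 6, 2, 2]

Run the Euclidean algorithm, recording each quotient:
⌊28913/3238⌋ = 8, remainder 3009
⌊3238/3009⌋ = 1, remainder 229
⌊3009/229⌋ = 13, remainder 32
⌊229/32⌋ = 7, remainder 5
⌊32/5⌋ = 6, remainder 2
⌊5/2⌋ = 2, remainder 1
⌊2/1⌋ = 2, remainder 0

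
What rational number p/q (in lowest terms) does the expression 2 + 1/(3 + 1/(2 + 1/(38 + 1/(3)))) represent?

1861/814

Compute successive convergents:
a_0 = 2: 2/1
a_1 = 3: 7/3
a_2 = 2: 16/7
a_3 = 38: 615/269
a_4 = 3: 1861/814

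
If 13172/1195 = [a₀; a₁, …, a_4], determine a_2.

3

13172 = 11·1195 + 27, so a_0 = 11
1195 = 44·27 + 7, so a_1 = 44
27 = 3·7 + 6, so a_2 = 3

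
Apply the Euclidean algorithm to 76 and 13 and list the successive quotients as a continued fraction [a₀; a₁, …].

[5; 1, 5, 2]

76 = 5·13 + 11, so a_0 = 5
13 = 1·11 + 2, so a_1 = 1
11 = 5·2 + 1, so a_2 = 5
2 = 2·1 + 0, so a_3 = 2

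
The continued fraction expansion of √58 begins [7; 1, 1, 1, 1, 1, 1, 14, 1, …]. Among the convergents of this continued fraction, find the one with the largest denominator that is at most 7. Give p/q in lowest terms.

List convergents until the denominator exceeds the bound:
a_0 = 7: 7/1  (≤ bound)
a_1 = 1: 8/1  (≤ bound)
a_2 = 1: 15/2  (≤ bound)
a_3 = 1: 23/3  (≤ bound)
a_4 = 1: 38/5  (≤ bound)
a_5 = 1: 61/8  (> 7, stop)

38/5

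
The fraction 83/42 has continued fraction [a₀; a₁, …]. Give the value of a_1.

1

⌊83/42⌋ = 1, remainder 41
⌊42/41⌋ = 1, remainder 1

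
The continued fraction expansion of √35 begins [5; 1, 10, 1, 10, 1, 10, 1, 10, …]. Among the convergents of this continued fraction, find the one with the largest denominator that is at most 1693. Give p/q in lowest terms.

List convergents until the denominator exceeds the bound:
a_0 = 5: 5/1  (≤ bound)
a_1 = 1: 6/1  (≤ bound)
a_2 = 10: 65/11  (≤ bound)
a_3 = 1: 71/12  (≤ bound)
a_4 = 10: 775/131  (≤ bound)
a_5 = 1: 846/143  (≤ bound)
a_6 = 10: 9235/1561  (≤ bound)
a_7 = 1: 10081/1704  (> 1693, stop)

9235/1561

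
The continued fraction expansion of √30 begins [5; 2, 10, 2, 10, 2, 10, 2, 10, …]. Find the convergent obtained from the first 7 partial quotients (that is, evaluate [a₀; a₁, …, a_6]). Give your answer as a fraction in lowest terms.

Start with 10.
2 + 1/(10/1) = 2 + 1/10 = 21/10
10 + 1/(21/10) = 10 + 10/21 = 220/21
2 + 1/(220/21) = 2 + 21/220 = 461/220
10 + 1/(461/220) = 10 + 220/461 = 4830/461
2 + 1/(4830/461) = 2 + 461/4830 = 10121/4830
5 + 1/(10121/4830) = 5 + 4830/10121 = 55435/10121

55435/10121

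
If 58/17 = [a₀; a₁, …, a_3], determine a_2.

2

58 ÷ 17 → quotient 3, remainder 7
17 ÷ 7 → quotient 2, remainder 3
7 ÷ 3 → quotient 2, remainder 1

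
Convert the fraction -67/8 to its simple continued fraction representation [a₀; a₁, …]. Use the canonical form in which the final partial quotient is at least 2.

Apply division with remainder until the remainder is 0:
-67 ÷ 8 → quotient -9, remainder 5
8 ÷ 5 → quotient 1, remainder 3
5 ÷ 3 → quotient 1, remainder 2
3 ÷ 2 → quotient 1, remainder 1
2 ÷ 1 → quotient 2, remainder 0

[-9; 1, 1, 1, 2]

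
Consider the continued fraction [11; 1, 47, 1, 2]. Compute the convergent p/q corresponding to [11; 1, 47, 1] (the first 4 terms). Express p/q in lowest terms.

Collapse the nested fraction from the inside out:
Start with 1.
47 + 1/(1/1) = 47 + 1/1 = 48/1
1 + 1/(48/1) = 1 + 1/48 = 49/48
11 + 1/(49/48) = 11 + 48/49 = 587/49

587/49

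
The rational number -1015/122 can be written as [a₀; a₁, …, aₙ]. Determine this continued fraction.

[-9; 1, 2, 7, 1, 4]

Apply division with remainder until the remainder is 0:
-1015 = -9·122 + 83, so a_0 = -9
122 = 1·83 + 39, so a_1 = 1
83 = 2·39 + 5, so a_2 = 2
39 = 7·5 + 4, so a_3 = 7
5 = 1·4 + 1, so a_4 = 1
4 = 4·1 + 0, so a_5 = 4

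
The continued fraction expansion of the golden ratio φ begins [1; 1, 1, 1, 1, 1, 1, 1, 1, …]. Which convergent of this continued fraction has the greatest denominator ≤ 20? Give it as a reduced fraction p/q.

21/13

List convergents until the denominator exceeds the bound:
a_0 = 1: 1/1  (≤ bound)
a_1 = 1: 2/1  (≤ bound)
a_2 = 1: 3/2  (≤ bound)
a_3 = 1: 5/3  (≤ bound)
a_4 = 1: 8/5  (≤ bound)
a_5 = 1: 13/8  (≤ bound)
a_6 = 1: 21/13  (≤ bound)
a_7 = 1: 34/21  (> 20, stop)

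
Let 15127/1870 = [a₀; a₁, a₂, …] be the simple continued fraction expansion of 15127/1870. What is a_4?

15127 ÷ 1870 → quotient 8, remainder 167
1870 ÷ 167 → quotient 11, remainder 33
167 ÷ 33 → quotient 5, remainder 2
33 ÷ 2 → quotient 16, remainder 1
2 ÷ 1 → quotient 2, remainder 0

2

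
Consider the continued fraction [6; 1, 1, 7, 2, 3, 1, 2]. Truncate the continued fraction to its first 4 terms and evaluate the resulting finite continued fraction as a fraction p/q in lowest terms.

98/15

Collapse the nested fraction from the inside out:
Start with 7.
1 + 1/(7/1) = 1 + 1/7 = 8/7
1 + 1/(8/7) = 1 + 7/8 = 15/8
6 + 1/(15/8) = 6 + 8/15 = 98/15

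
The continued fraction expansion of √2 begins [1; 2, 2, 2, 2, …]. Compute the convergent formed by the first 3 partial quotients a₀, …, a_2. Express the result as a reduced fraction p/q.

7/5

Build up convergents one term at a time:
a_0 = 1: 1/1
a_1 = 2: 3/2
a_2 = 2: 7/5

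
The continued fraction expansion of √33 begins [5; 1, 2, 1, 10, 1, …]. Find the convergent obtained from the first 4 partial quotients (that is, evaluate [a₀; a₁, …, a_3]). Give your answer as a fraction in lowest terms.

23/4

a_0 = 5: 5/1
a_1 = 1: 6/1
a_2 = 2: 17/3
a_3 = 1: 23/4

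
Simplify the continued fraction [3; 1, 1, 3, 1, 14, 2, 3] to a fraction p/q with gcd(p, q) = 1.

3407/958

Starting at the tail and folding back:
Start with 3.
2 + 1/(3/1) = 2 + 1/3 = 7/3
14 + 1/(7/3) = 14 + 3/7 = 101/7
1 + 1/(101/7) = 1 + 7/101 = 108/101
3 + 1/(108/101) = 3 + 101/108 = 425/108
1 + 1/(425/108) = 1 + 108/425 = 533/425
1 + 1/(533/425) = 1 + 425/533 = 958/533
3 + 1/(958/533) = 3 + 533/958 = 3407/958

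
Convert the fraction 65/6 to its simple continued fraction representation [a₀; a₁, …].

65 ÷ 6 → quotient 10, remainder 5
6 ÷ 5 → quotient 1, remainder 1
5 ÷ 1 → quotient 5, remainder 0

[10; 1, 5]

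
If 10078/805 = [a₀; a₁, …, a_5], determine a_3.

12

⌊10078/805⌋ = 12, remainder 418
⌊805/418⌋ = 1, remainder 387
⌊418/387⌋ = 1, remainder 31
⌊387/31⌋ = 12, remainder 15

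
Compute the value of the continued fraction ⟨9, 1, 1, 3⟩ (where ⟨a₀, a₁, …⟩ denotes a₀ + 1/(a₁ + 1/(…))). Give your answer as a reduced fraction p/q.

67/7

Start with 3.
1 + 1/(3/1) = 1 + 1/3 = 4/3
1 + 1/(4/3) = 1 + 3/4 = 7/4
9 + 1/(7/4) = 9 + 4/7 = 67/7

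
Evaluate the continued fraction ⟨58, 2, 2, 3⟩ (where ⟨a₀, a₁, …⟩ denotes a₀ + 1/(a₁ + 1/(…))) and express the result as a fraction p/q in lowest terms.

Work from the innermost term outward:
Start with 3.
2 + 1/(3/1) = 2 + 1/3 = 7/3
2 + 1/(7/3) = 2 + 3/7 = 17/7
58 + 1/(17/7) = 58 + 7/17 = 993/17

993/17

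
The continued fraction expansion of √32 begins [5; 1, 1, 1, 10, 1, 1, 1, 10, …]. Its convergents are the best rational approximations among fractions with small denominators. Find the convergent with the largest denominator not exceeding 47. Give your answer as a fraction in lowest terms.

a_0 = 5: 5/1  (≤ bound)
a_1 = 1: 6/1  (≤ bound)
a_2 = 1: 11/2  (≤ bound)
a_3 = 1: 17/3  (≤ bound)
a_4 = 10: 181/32  (≤ bound)
a_5 = 1: 198/35  (≤ bound)
a_6 = 1: 379/67  (> 47, stop)

198/35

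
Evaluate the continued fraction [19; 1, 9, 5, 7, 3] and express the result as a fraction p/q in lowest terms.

Start with 3.
7 + 1/(3/1) = 7 + 1/3 = 22/3
5 + 1/(22/3) = 5 + 3/22 = 113/22
9 + 1/(113/22) = 9 + 22/113 = 1039/113
1 + 1/(1039/113) = 1 + 113/1039 = 1152/1039
19 + 1/(1152/1039) = 19 + 1039/1152 = 22927/1152

22927/1152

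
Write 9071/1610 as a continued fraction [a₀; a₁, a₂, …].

9071 = 5·1610 + 1021, so a_0 = 5
1610 = 1·1021 + 589, so a_1 = 1
1021 = 1·589 + 432, so a_2 = 1
589 = 1·432 + 157, so a_3 = 1
432 = 2·157 + 118, so a_4 = 2
157 = 1·118 + 39, so a_5 = 1
118 = 3·39 + 1, so a_6 = 3
39 = 39·1 + 0, so a_7 = 39

[5; 1, 1, 1, 2, 1, 3, 39]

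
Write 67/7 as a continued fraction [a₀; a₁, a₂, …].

Repeatedly divide and take the remainder:
67 = 9·7 + 4, so a_0 = 9
7 = 1·4 + 3, so a_1 = 1
4 = 1·3 + 1, so a_2 = 1
3 = 3·1 + 0, so a_3 = 3

[9; 1, 1, 3]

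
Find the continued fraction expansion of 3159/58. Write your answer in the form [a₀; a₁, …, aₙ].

⌊3159/58⌋ = 54, remainder 27
⌊58/27⌋ = 2, remainder 4
⌊27/4⌋ = 6, remainder 3
⌊4/3⌋ = 1, remainder 1
⌊3/1⌋ = 3, remainder 0

[54; 2, 6, 1, 3]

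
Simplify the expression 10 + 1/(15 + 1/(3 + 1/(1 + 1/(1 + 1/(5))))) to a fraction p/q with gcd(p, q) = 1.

5999/596

Start with 5.
1 + 1/(5/1) = 1 + 1/5 = 6/5
1 + 1/(6/5) = 1 + 5/6 = 11/6
3 + 1/(11/6) = 3 + 6/11 = 39/11
15 + 1/(39/11) = 15 + 11/39 = 596/39
10 + 1/(596/39) = 10 + 39/596 = 5999/596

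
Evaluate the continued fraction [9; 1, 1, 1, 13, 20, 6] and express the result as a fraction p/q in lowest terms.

48090/4979

Work from the innermost term outward:
Start with 6.
20 + 1/(6/1) = 20 + 1/6 = 121/6
13 + 1/(121/6) = 13 + 6/121 = 1579/121
1 + 1/(1579/121) = 1 + 121/1579 = 1700/1579
1 + 1/(1700/1579) = 1 + 1579/1700 = 3279/1700
1 + 1/(3279/1700) = 1 + 1700/3279 = 4979/3279
9 + 1/(4979/3279) = 9 + 3279/4979 = 48090/4979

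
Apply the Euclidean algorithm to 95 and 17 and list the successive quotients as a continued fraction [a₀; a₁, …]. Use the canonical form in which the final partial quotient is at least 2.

[5; 1, 1, 2, 3]

Apply division with remainder until the remainder is 0:
95 = 5·17 + 10, so a_0 = 5
17 = 1·10 + 7, so a_1 = 1
10 = 1·7 + 3, so a_2 = 1
7 = 2·3 + 1, so a_3 = 2
3 = 3·1 + 0, so a_4 = 3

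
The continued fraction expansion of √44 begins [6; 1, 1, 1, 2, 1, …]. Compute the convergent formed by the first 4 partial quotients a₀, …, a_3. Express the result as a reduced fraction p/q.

20/3

Start with 1.
1 + 1/(1/1) = 1 + 1/1 = 2/1
1 + 1/(2/1) = 1 + 1/2 = 3/2
6 + 1/(3/2) = 6 + 2/3 = 20/3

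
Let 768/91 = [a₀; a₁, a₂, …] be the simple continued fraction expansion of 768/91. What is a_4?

768 = 8·91 + 40, so a_0 = 8
91 = 2·40 + 11, so a_1 = 2
40 = 3·11 + 7, so a_2 = 3
11 = 1·7 + 4, so a_3 = 1
7 = 1·4 + 3, so a_4 = 1

1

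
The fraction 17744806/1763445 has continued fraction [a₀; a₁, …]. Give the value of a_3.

17744806 ÷ 1763445 → quotient 10, remainder 110356
1763445 ÷ 110356 → quotient 15, remainder 108105
110356 ÷ 108105 → quotient 1, remainder 2251
108105 ÷ 2251 → quotient 48, remainder 57

48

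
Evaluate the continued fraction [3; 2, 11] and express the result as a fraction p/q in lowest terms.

80/23

a_0 = 3: 3/1
a_1 = 2: 7/2
a_2 = 11: 80/23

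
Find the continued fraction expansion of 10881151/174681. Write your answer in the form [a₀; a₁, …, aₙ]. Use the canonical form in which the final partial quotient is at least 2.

[62; 3, 2, 3, 15, 6, 5, 15]

Run the Euclidean algorithm, recording each quotient:
10881151 ÷ 174681 → quotient 62, remainder 50929
174681 ÷ 50929 → quotient 3, remainder 21894
50929 ÷ 21894 → quotient 2, remainder 7141
21894 ÷ 7141 → quotient 3, remainder 471
7141 ÷ 471 → quotient 15, remainder 76
471 ÷ 76 → quotient 6, remainder 15
76 ÷ 15 → quotient 5, remainder 1
15 ÷ 1 → quotient 15, remainder 0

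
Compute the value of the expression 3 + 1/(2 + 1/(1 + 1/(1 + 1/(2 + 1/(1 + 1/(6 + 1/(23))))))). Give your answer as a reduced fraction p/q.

Compute successive convergents:
a_0 = 3: 3/1
a_1 = 2: 7/2
a_2 = 1: 10/3
a_3 = 1: 17/5
a_4 = 2: 44/13
a_5 = 1: 61/18
a_6 = 6: 410/121
a_7 = 23: 9491/2801

9491/2801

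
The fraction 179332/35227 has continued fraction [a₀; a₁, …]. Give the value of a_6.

8

Run the Euclidean algorithm, recording each quotient:
⌊179332/35227⌋ = 5, remainder 3197
⌊35227/3197⌋ = 11, remainder 60
⌊3197/60⌋ = 53, remainder 17
⌊60/17⌋ = 3, remainder 9
⌊17/9⌋ = 1, remainder 8
⌊9/8⌋ = 1, remainder 1
⌊8/1⌋ = 8, remainder 0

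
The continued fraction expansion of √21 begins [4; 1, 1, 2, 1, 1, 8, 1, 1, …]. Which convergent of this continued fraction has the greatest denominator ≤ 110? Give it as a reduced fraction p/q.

List convergents until the denominator exceeds the bound:
a_0 = 4: 4/1  (≤ bound)
a_1 = 1: 5/1  (≤ bound)
a_2 = 1: 9/2  (≤ bound)
a_3 = 2: 23/5  (≤ bound)
a_4 = 1: 32/7  (≤ bound)
a_5 = 1: 55/12  (≤ bound)
a_6 = 8: 472/103  (≤ bound)
a_7 = 1: 527/115  (> 110, stop)

472/103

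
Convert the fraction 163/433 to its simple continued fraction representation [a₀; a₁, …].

163 = 0·433 + 163, so a_0 = 0
433 = 2·163 + 107, so a_1 = 2
163 = 1·107 + 56, so a_2 = 1
107 = 1·56 + 51, so a_3 = 1
56 = 1·51 + 5, so a_4 = 1
51 = 10·5 + 1, so a_5 = 10
5 = 5·1 + 0, so a_6 = 5

[0; 2, 1, 1, 1, 10, 5]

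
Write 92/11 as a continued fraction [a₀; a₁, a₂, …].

⌊92/11⌋ = 8, remainder 4
⌊11/4⌋ = 2, remainder 3
⌊4/3⌋ = 1, remainder 1
⌊3/1⌋ = 3, remainder 0

[8; 2, 1, 3]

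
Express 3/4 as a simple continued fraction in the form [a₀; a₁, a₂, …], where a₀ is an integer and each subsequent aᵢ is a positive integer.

[0; 1, 3]

⌊3/4⌋ = 0, remainder 3
⌊4/3⌋ = 1, remainder 1
⌊3/1⌋ = 3, remainder 0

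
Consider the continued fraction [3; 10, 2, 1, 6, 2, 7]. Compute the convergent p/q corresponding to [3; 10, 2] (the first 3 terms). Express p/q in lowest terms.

65/21

a_0 = 3: 3/1
a_1 = 10: 31/10
a_2 = 2: 65/21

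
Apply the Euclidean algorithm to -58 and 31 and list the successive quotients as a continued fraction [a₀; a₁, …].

[-2; 7, 1, 3]

-58 ÷ 31 → quotient -2, remainder 4
31 ÷ 4 → quotient 7, remainder 3
4 ÷ 3 → quotient 1, remainder 1
3 ÷ 1 → quotient 3, remainder 0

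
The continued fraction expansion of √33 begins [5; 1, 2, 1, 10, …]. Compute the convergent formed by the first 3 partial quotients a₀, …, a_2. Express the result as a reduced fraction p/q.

17/3

a_0 = 5: 5/1
a_1 = 1: 6/1
a_2 = 2: 17/3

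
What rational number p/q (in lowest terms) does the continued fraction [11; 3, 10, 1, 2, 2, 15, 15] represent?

Compute successive convergents:
a_0 = 11: 11/1
a_1 = 3: 34/3
a_2 = 10: 351/31
a_3 = 1: 385/34
a_4 = 2: 1121/99
a_5 = 2: 2627/232
a_6 = 15: 40526/3579
a_7 = 15: 610517/53917

610517/53917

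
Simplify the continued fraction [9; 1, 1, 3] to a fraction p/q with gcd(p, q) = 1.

Start with 3.
1 + 1/(3/1) = 1 + 1/3 = 4/3
1 + 1/(4/3) = 1 + 3/4 = 7/4
9 + 1/(7/4) = 9 + 4/7 = 67/7

67/7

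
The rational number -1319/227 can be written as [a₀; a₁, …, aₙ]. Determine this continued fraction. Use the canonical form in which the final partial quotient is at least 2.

⌊-1319/227⌋ = -6, remainder 43
⌊227/43⌋ = 5, remainder 12
⌊43/12⌋ = 3, remainder 7
⌊12/7⌋ = 1, remainder 5
⌊7/5⌋ = 1, remainder 2
⌊5/2⌋ = 2, remainder 1
⌊2/1⌋ = 2, remainder 0

[-6; 5, 3, 1, 1, 2, 2]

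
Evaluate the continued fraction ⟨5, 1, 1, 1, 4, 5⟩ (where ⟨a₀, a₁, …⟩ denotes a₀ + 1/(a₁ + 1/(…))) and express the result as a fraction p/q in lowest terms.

Starting at the tail and folding back:
Start with 5.
4 + 1/(5/1) = 4 + 1/5 = 21/5
1 + 1/(21/5) = 1 + 5/21 = 26/21
1 + 1/(26/21) = 1 + 21/26 = 47/26
1 + 1/(47/26) = 1 + 26/47 = 73/47
5 + 1/(73/47) = 5 + 47/73 = 412/73

412/73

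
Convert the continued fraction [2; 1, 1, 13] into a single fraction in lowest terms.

68/27

a_0 = 2: 2/1
a_1 = 1: 3/1
a_2 = 1: 5/2
a_3 = 13: 68/27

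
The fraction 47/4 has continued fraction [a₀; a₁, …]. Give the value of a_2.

3

47 = 11·4 + 3, so a_0 = 11
4 = 1·3 + 1, so a_1 = 1
3 = 3·1 + 0, so a_2 = 3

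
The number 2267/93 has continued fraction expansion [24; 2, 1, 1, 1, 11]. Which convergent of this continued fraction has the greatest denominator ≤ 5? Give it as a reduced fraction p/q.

122/5

a_0 = 24: 24/1  (≤ bound)
a_1 = 2: 49/2  (≤ bound)
a_2 = 1: 73/3  (≤ bound)
a_3 = 1: 122/5  (≤ bound)
a_4 = 1: 195/8  (> 5, stop)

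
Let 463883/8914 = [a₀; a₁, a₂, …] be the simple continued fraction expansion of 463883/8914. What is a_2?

463883 ÷ 8914 → quotient 52, remainder 355
8914 ÷ 355 → quotient 25, remainder 39
355 ÷ 39 → quotient 9, remainder 4

9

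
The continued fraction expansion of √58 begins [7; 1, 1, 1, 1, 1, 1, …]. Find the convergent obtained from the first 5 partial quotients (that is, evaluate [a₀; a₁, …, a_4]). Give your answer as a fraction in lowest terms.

Work from the innermost term outward:
Start with 1.
1 + 1/(1/1) = 1 + 1/1 = 2/1
1 + 1/(2/1) = 1 + 1/2 = 3/2
1 + 1/(3/2) = 1 + 2/3 = 5/3
7 + 1/(5/3) = 7 + 3/5 = 38/5

38/5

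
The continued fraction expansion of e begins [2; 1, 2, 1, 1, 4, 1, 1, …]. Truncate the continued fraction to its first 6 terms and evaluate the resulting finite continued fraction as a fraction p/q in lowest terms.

Start with 4.
1 + 1/(4/1) = 1 + 1/4 = 5/4
1 + 1/(5/4) = 1 + 4/5 = 9/5
2 + 1/(9/5) = 2 + 5/9 = 23/9
1 + 1/(23/9) = 1 + 9/23 = 32/23
2 + 1/(32/23) = 2 + 23/32 = 87/32

87/32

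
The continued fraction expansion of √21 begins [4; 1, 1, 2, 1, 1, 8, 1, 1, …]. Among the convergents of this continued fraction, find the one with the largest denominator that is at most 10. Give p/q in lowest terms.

List convergents until the denominator exceeds the bound:
a_0 = 4: 4/1  (≤ bound)
a_1 = 1: 5/1  (≤ bound)
a_2 = 1: 9/2  (≤ bound)
a_3 = 2: 23/5  (≤ bound)
a_4 = 1: 32/7  (≤ bound)
a_5 = 1: 55/12  (> 10, stop)

32/7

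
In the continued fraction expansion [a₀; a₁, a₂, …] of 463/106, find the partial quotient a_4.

1

Apply division with remainder until the remainder is 0:
⌊463/106⌋ = 4, remainder 39
⌊106/39⌋ = 2, remainder 28
⌊39/28⌋ = 1, remainder 11
⌊28/11⌋ = 2, remainder 6
⌊11/6⌋ = 1, remainder 5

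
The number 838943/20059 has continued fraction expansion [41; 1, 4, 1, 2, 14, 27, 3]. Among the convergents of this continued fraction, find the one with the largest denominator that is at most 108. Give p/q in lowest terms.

711/17

a_0 = 41: 41/1  (≤ bound)
a_1 = 1: 42/1  (≤ bound)
a_2 = 4: 209/5  (≤ bound)
a_3 = 1: 251/6  (≤ bound)
a_4 = 2: 711/17  (≤ bound)
a_5 = 14: 10205/244  (> 108, stop)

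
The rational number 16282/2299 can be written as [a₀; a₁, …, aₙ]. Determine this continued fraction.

⌊16282/2299⌋ = 7, remainder 189
⌊2299/189⌋ = 12, remainder 31
⌊189/31⌋ = 6, remainder 3
⌊31/3⌋ = 10, remainder 1
⌊3/1⌋ = 3, remainder 0

[7; 12, 6, 10, 3]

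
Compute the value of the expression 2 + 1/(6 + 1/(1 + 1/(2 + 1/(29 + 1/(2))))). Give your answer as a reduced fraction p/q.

Starting at the tail and folding back:
Start with 2.
29 + 1/(2/1) = 29 + 1/2 = 59/2
2 + 1/(59/2) = 2 + 2/59 = 120/59
1 + 1/(120/59) = 1 + 59/120 = 179/120
6 + 1/(179/120) = 6 + 120/179 = 1194/179
2 + 1/(1194/179) = 2 + 179/1194 = 2567/1194

2567/1194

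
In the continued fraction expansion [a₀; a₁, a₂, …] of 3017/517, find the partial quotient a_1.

1

⌊3017/517⌋ = 5, remainder 432
⌊517/432⌋ = 1, remainder 85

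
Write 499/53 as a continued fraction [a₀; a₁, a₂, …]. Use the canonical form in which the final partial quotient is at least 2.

[9; 2, 2, 2, 4]

499 ÷ 53 → quotient 9, remainder 22
53 ÷ 22 → quotient 2, remainder 9
22 ÷ 9 → quotient 2, remainder 4
9 ÷ 4 → quotient 2, remainder 1
4 ÷ 1 → quotient 4, remainder 0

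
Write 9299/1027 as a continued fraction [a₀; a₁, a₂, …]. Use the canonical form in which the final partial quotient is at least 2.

[9; 18, 2, 1, 18]

9299 ÷ 1027 → quotient 9, remainder 56
1027 ÷ 56 → quotient 18, remainder 19
56 ÷ 19 → quotient 2, remainder 18
19 ÷ 18 → quotient 1, remainder 1
18 ÷ 1 → quotient 18, remainder 0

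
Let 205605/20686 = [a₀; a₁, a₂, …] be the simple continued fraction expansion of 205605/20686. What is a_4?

14

Run the Euclidean algorithm, recording each quotient:
205605 = 9·20686 + 19431, so a_0 = 9
20686 = 1·19431 + 1255, so a_1 = 1
19431 = 15·1255 + 606, so a_2 = 15
1255 = 2·606 + 43, so a_3 = 2
606 = 14·43 + 4, so a_4 = 14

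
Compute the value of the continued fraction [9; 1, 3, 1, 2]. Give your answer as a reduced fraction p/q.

Work from the innermost term outward:
Start with 2.
1 + 1/(2/1) = 1 + 1/2 = 3/2
3 + 1/(3/2) = 3 + 2/3 = 11/3
1 + 1/(11/3) = 1 + 3/11 = 14/11
9 + 1/(14/11) = 9 + 11/14 = 137/14

137/14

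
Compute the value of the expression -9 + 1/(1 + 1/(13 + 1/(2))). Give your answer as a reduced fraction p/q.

-234/29

Build up convergents one term at a time:
a_0 = -9: -9/1
a_1 = 1: -8/1
a_2 = 13: -113/14
a_3 = 2: -234/29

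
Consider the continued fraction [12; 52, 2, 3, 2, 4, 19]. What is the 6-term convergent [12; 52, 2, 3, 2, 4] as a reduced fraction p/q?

Starting at the tail and folding back:
Start with 4.
2 + 1/(4/1) = 2 + 1/4 = 9/4
3 + 1/(9/4) = 3 + 4/9 = 31/9
2 + 1/(31/9) = 2 + 9/31 = 71/31
52 + 1/(71/31) = 52 + 31/71 = 3723/71
12 + 1/(3723/71) = 12 + 71/3723 = 44747/3723

44747/3723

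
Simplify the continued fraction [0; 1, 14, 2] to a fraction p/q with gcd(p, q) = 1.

29/31

a_0 = 0: 0/1
a_1 = 1: 1/1
a_2 = 14: 14/15
a_3 = 2: 29/31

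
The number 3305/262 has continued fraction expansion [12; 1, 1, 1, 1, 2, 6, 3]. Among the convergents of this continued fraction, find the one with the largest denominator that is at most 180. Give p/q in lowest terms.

1047/83

a_0 = 12: 12/1  (≤ bound)
a_1 = 1: 13/1  (≤ bound)
a_2 = 1: 25/2  (≤ bound)
a_3 = 1: 38/3  (≤ bound)
a_4 = 1: 63/5  (≤ bound)
a_5 = 2: 164/13  (≤ bound)
a_6 = 6: 1047/83  (≤ bound)
a_7 = 3: 3305/262  (> 180, stop)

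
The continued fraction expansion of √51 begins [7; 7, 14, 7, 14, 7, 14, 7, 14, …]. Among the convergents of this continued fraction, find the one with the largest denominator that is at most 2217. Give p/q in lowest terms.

a_0 = 7: 7/1  (≤ bound)
a_1 = 7: 50/7  (≤ bound)
a_2 = 14: 707/99  (≤ bound)
a_3 = 7: 4999/700  (≤ bound)
a_4 = 14: 70693/9899  (> 2217, stop)

4999/700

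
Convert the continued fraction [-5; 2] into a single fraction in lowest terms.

a_0 = -5: -5/1
a_1 = 2: -9/2

-9/2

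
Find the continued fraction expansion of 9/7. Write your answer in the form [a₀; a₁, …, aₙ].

[1; 3, 2]

9 ÷ 7 → quotient 1, remainder 2
7 ÷ 2 → quotient 3, remainder 1
2 ÷ 1 → quotient 2, remainder 0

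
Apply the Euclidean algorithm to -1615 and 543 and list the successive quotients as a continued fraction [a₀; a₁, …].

Repeatedly divide and take the remainder:
-1615 ÷ 543 → quotient -3, remainder 14
543 ÷ 14 → quotient 38, remainder 11
14 ÷ 11 → quotient 1, remainder 3
11 ÷ 3 → quotient 3, remainder 2
3 ÷ 2 → quotient 1, remainder 1
2 ÷ 1 → quotient 2, remainder 0

[-3; 38, 1, 3, 1, 2]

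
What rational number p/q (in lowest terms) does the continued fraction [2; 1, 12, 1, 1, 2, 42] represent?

8437/2883

Collapse the nested fraction from the inside out:
Start with 42.
2 + 1/(42/1) = 2 + 1/42 = 85/42
1 + 1/(85/42) = 1 + 42/85 = 127/85
1 + 1/(127/85) = 1 + 85/127 = 212/127
12 + 1/(212/127) = 12 + 127/212 = 2671/212
1 + 1/(2671/212) = 1 + 212/2671 = 2883/2671
2 + 1/(2883/2671) = 2 + 2671/2883 = 8437/2883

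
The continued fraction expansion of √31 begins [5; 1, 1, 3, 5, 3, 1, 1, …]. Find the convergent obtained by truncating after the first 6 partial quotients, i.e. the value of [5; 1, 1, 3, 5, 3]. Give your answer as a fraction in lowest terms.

657/118

Start with 3.
5 + 1/(3/1) = 5 + 1/3 = 16/3
3 + 1/(16/3) = 3 + 3/16 = 51/16
1 + 1/(51/16) = 1 + 16/51 = 67/51
1 + 1/(67/51) = 1 + 51/67 = 118/67
5 + 1/(118/67) = 5 + 67/118 = 657/118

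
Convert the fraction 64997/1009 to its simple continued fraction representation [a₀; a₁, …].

[64; 2, 2, 1, 1, 11, 2, 3]

64997 ÷ 1009 → quotient 64, remainder 421
1009 ÷ 421 → quotient 2, remainder 167
421 ÷ 167 → quotient 2, remainder 87
167 ÷ 87 → quotient 1, remainder 80
87 ÷ 80 → quotient 1, remainder 7
80 ÷ 7 → quotient 11, remainder 3
7 ÷ 3 → quotient 2, remainder 1
3 ÷ 1 → quotient 3, remainder 0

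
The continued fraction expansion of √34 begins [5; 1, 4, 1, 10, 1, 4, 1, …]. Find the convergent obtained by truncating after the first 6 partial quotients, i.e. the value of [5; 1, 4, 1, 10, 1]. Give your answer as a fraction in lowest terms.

a_0 = 5: 5/1
a_1 = 1: 6/1
a_2 = 4: 29/5
a_3 = 1: 35/6
a_4 = 10: 379/65
a_5 = 1: 414/71

414/71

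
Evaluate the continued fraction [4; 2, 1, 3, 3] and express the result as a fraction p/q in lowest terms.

157/36

Start with 3.
3 + 1/(3/1) = 3 + 1/3 = 10/3
1 + 1/(10/3) = 1 + 3/10 = 13/10
2 + 1/(13/10) = 2 + 10/13 = 36/13
4 + 1/(36/13) = 4 + 13/36 = 157/36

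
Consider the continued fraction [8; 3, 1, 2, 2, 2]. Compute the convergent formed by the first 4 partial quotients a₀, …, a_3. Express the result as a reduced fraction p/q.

91/11

a_0 = 8: 8/1
a_1 = 3: 25/3
a_2 = 1: 33/4
a_3 = 2: 91/11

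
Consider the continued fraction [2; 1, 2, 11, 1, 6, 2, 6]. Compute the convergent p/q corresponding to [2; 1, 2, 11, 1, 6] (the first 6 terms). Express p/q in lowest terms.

Use the convergent recurrence hₖ = aₖ·hₖ₋₁ + hₖ₋₂ (and likewise for the denominators kₖ):
a_0 = 2: 2/1
a_1 = 1: 3/1
a_2 = 2: 8/3
a_3 = 11: 91/34
a_4 = 1: 99/37
a_5 = 6: 685/256

685/256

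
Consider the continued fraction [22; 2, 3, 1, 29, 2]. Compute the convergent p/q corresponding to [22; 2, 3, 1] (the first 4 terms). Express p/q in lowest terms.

a_0 = 22: 22/1
a_1 = 2: 45/2
a_2 = 3: 157/7
a_3 = 1: 202/9

202/9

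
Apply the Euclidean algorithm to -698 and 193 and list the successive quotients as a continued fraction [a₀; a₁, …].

⌊-698/193⌋ = -4, remainder 74
⌊193/74⌋ = 2, remainder 45
⌊74/45⌋ = 1, remainder 29
⌊45/29⌋ = 1, remainder 16
⌊29/16⌋ = 1, remainder 13
⌊16/13⌋ = 1, remainder 3
⌊13/3⌋ = 4, remainder 1
⌊3/1⌋ = 3, remainder 0

[-4; 2, 1, 1, 1, 1, 4, 3]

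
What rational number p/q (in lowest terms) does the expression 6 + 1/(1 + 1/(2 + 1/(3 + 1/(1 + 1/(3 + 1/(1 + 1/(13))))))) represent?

Work from the innermost term outward:
Start with 13.
1 + 1/(13/1) = 1 + 1/13 = 14/13
3 + 1/(14/13) = 3 + 13/14 = 55/14
1 + 1/(55/14) = 1 + 14/55 = 69/55
3 + 1/(69/55) = 3 + 55/69 = 262/69
2 + 1/(262/69) = 2 + 69/262 = 593/262
1 + 1/(593/262) = 1 + 262/593 = 855/593
6 + 1/(855/593) = 6 + 593/855 = 5723/855

5723/855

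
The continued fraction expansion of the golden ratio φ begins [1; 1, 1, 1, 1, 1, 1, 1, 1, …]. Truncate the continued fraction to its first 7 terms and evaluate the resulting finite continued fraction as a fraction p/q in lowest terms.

21/13

Starting at the tail and folding back:
Start with 1.
1 + 1/(1/1) = 1 + 1/1 = 2/1
1 + 1/(2/1) = 1 + 1/2 = 3/2
1 + 1/(3/2) = 1 + 2/3 = 5/3
1 + 1/(5/3) = 1 + 3/5 = 8/5
1 + 1/(8/5) = 1 + 5/8 = 13/8
1 + 1/(13/8) = 1 + 8/13 = 21/13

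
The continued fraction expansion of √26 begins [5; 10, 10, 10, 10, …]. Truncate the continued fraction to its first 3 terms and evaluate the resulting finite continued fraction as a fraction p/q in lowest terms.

Build up convergents one term at a time:
a_0 = 5: 5/1
a_1 = 10: 51/10
a_2 = 10: 515/101

515/101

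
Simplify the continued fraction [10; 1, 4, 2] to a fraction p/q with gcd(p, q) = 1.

119/11

a_0 = 10: 10/1
a_1 = 1: 11/1
a_2 = 4: 54/5
a_3 = 2: 119/11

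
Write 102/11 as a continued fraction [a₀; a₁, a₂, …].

[9; 3, 1, 2]

⌊102/11⌋ = 9, remainder 3
⌊11/3⌋ = 3, remainder 2
⌊3/2⌋ = 1, remainder 1
⌊2/1⌋ = 2, remainder 0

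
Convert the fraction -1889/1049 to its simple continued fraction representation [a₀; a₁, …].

[-2; 5, 52, 4]

-1889 = -2·1049 + 209, so a_0 = -2
1049 = 5·209 + 4, so a_1 = 5
209 = 52·4 + 1, so a_2 = 52
4 = 4·1 + 0, so a_3 = 4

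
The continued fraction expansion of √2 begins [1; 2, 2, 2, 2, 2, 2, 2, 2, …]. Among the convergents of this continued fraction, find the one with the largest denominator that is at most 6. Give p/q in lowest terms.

7/5

a_0 = 1: 1/1  (≤ bound)
a_1 = 2: 3/2  (≤ bound)
a_2 = 2: 7/5  (≤ bound)
a_3 = 2: 17/12  (> 6, stop)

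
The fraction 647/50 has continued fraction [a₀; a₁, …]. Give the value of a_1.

1

Repeatedly divide and take the remainder:
647 = 12·50 + 47, so a_0 = 12
50 = 1·47 + 3, so a_1 = 1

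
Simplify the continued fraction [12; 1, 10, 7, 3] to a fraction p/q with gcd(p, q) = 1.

3163/245

Starting at the tail and folding back:
Start with 3.
7 + 1/(3/1) = 7 + 1/3 = 22/3
10 + 1/(22/3) = 10 + 3/22 = 223/22
1 + 1/(223/22) = 1 + 22/223 = 245/223
12 + 1/(245/223) = 12 + 223/245 = 3163/245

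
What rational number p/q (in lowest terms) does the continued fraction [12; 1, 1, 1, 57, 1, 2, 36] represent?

Compute successive convergents:
a_0 = 12: 12/1
a_1 = 1: 13/1
a_2 = 1: 25/2
a_3 = 1: 38/3
a_4 = 57: 2191/173
a_5 = 1: 2229/176
a_6 = 2: 6649/525
a_7 = 36: 241593/19076

241593/19076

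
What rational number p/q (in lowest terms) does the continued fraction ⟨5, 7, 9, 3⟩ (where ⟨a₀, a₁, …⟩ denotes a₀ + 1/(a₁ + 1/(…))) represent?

a_0 = 5: 5/1
a_1 = 7: 36/7
a_2 = 9: 329/64
a_3 = 3: 1023/199

1023/199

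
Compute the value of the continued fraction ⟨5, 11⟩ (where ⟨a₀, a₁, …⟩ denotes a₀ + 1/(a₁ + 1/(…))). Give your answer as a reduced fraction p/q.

56/11

a_0 = 5: 5/1
a_1 = 11: 56/11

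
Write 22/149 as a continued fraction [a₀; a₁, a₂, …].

[0; 6, 1, 3, 2, 2]

22 ÷ 149 → quotient 0, remainder 22
149 ÷ 22 → quotient 6, remainder 17
22 ÷ 17 → quotient 1, remainder 5
17 ÷ 5 → quotient 3, remainder 2
5 ÷ 2 → quotient 2, remainder 1
2 ÷ 1 → quotient 2, remainder 0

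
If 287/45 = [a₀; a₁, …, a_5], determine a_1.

287 = 6·45 + 17, so a_0 = 6
45 = 2·17 + 11, so a_1 = 2

2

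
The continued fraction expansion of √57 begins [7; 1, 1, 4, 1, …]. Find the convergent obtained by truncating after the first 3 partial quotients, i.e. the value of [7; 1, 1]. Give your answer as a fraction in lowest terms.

15/2

a_0 = 7: 7/1
a_1 = 1: 8/1
a_2 = 1: 15/2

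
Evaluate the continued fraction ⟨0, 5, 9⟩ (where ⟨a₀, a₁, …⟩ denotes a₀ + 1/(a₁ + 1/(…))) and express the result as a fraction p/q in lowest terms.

9/46

Collapse the nested fraction from the inside out:
Start with 9.
5 + 1/(9/1) = 5 + 1/9 = 46/9
0 + 1/(46/9) = 0 + 9/46 = 9/46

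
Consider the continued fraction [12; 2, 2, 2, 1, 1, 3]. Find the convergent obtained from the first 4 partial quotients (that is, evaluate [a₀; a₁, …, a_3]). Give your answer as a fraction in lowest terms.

a_0 = 12: 12/1
a_1 = 2: 25/2
a_2 = 2: 62/5
a_3 = 2: 149/12

149/12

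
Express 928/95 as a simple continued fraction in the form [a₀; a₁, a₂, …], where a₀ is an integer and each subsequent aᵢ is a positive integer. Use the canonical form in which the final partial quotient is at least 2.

⌊928/95⌋ = 9, remainder 73
⌊95/73⌋ = 1, remainder 22
⌊73/22⌋ = 3, remainder 7
⌊22/7⌋ = 3, remainder 1
⌊7/1⌋ = 7, remainder 0

[9; 1, 3, 3, 7]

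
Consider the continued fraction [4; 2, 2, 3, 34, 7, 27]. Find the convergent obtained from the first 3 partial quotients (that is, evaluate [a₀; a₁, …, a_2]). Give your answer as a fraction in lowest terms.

22/5

Work from the innermost term outward:
Start with 2.
2 + 1/(2/1) = 2 + 1/2 = 5/2
4 + 1/(5/2) = 4 + 2/5 = 22/5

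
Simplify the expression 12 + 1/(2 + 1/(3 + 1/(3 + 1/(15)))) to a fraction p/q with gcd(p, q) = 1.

Start with 15.
3 + 1/(15/1) = 3 + 1/15 = 46/15
3 + 1/(46/15) = 3 + 15/46 = 153/46
2 + 1/(153/46) = 2 + 46/153 = 352/153
12 + 1/(352/153) = 12 + 153/352 = 4377/352

4377/352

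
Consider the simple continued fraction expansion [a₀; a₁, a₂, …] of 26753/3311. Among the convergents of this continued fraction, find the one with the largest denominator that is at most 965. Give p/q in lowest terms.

202/25

a_0 = 8: 8/1  (≤ bound)
a_1 = 12: 97/12  (≤ bound)
a_2 = 2: 202/25  (≤ bound)
a_3 = 43: 8783/1087  (> 965, stop)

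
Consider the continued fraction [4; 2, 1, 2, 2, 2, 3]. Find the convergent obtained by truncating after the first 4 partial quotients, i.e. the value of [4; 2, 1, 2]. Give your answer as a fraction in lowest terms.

35/8

a_0 = 4: 4/1
a_1 = 2: 9/2
a_2 = 1: 13/3
a_3 = 2: 35/8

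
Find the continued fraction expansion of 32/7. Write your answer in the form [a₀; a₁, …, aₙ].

[4; 1, 1, 3]

⌊32/7⌋ = 4, remainder 4
⌊7/4⌋ = 1, remainder 3
⌊4/3⌋ = 1, remainder 1
⌊3/1⌋ = 3, remainder 0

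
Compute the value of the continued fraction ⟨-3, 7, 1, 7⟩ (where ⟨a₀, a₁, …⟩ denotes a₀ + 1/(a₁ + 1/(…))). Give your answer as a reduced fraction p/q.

Start with 7.
1 + 1/(7/1) = 1 + 1/7 = 8/7
7 + 1/(8/7) = 7 + 7/8 = 63/8
-3 + 1/(63/8) = -3 + 8/63 = -181/63

-181/63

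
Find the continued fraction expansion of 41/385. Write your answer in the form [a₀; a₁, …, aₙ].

41 ÷ 385 → quotient 0, remainder 41
385 ÷ 41 → quotient 9, remainder 16
41 ÷ 16 → quotient 2, remainder 9
16 ÷ 9 → quotient 1, remainder 7
9 ÷ 7 → quotient 1, remainder 2
7 ÷ 2 → quotient 3, remainder 1
2 ÷ 1 → quotient 2, remainder 0

[0; 9, 2, 1, 1, 3, 2]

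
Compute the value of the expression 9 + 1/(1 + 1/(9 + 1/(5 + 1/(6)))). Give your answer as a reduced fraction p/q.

3129/316

Start with 6.
5 + 1/(6/1) = 5 + 1/6 = 31/6
9 + 1/(31/6) = 9 + 6/31 = 285/31
1 + 1/(285/31) = 1 + 31/285 = 316/285
9 + 1/(316/285) = 9 + 285/316 = 3129/316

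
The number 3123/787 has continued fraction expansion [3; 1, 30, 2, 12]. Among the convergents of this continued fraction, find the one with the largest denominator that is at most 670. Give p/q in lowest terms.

a_0 = 3: 3/1  (≤ bound)
a_1 = 1: 4/1  (≤ bound)
a_2 = 30: 123/31  (≤ bound)
a_3 = 2: 250/63  (≤ bound)
a_4 = 12: 3123/787  (> 670, stop)

250/63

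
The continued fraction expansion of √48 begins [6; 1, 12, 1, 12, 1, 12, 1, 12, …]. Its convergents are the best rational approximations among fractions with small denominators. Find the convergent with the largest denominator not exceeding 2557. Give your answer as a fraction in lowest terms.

a_0 = 6: 6/1  (≤ bound)
a_1 = 1: 7/1  (≤ bound)
a_2 = 12: 90/13  (≤ bound)
a_3 = 1: 97/14  (≤ bound)
a_4 = 12: 1254/181  (≤ bound)
a_5 = 1: 1351/195  (≤ bound)
a_6 = 12: 17466/2521  (≤ bound)
a_7 = 1: 18817/2716  (> 2557, stop)

17466/2521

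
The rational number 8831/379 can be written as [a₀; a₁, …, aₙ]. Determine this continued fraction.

[23; 3, 3, 12, 3]

Repeatedly divide and take the remainder:
8831 = 23·379 + 114, so a_0 = 23
379 = 3·114 + 37, so a_1 = 3
114 = 3·37 + 3, so a_2 = 3
37 = 12·3 + 1, so a_3 = 12
3 = 3·1 + 0, so a_4 = 3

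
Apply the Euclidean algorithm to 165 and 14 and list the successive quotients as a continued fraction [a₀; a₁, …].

[11; 1, 3, 1, 2]

Repeatedly divide and take the remainder:
165 ÷ 14 → quotient 11, remainder 11
14 ÷ 11 → quotient 1, remainder 3
11 ÷ 3 → quotient 3, remainder 2
3 ÷ 2 → quotient 1, remainder 1
2 ÷ 1 → quotient 2, remainder 0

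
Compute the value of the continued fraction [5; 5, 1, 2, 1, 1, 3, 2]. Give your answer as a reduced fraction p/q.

1687/326

Collapse the nested fraction from the inside out:
Start with 2.
3 + 1/(2/1) = 3 + 1/2 = 7/2
1 + 1/(7/2) = 1 + 2/7 = 9/7
1 + 1/(9/7) = 1 + 7/9 = 16/9
2 + 1/(16/9) = 2 + 9/16 = 41/16
1 + 1/(41/16) = 1 + 16/41 = 57/41
5 + 1/(57/41) = 5 + 41/57 = 326/57
5 + 1/(326/57) = 5 + 57/326 = 1687/326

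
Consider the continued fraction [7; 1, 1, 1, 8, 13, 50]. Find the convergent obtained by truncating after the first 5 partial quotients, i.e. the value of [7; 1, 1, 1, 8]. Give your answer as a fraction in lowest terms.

199/26

Start with 8.
1 + 1/(8/1) = 1 + 1/8 = 9/8
1 + 1/(9/8) = 1 + 8/9 = 17/9
1 + 1/(17/9) = 1 + 9/17 = 26/17
7 + 1/(26/17) = 7 + 17/26 = 199/26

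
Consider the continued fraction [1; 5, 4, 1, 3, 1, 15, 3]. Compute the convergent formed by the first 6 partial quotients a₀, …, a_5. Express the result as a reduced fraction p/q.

a_0 = 1: 1/1
a_1 = 5: 6/5
a_2 = 4: 25/21
a_3 = 1: 31/26
a_4 = 3: 118/99
a_5 = 1: 149/125

149/125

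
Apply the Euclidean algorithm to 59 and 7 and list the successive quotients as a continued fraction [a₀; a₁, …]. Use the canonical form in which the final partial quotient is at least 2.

Apply division with remainder until the remainder is 0:
⌊59/7⌋ = 8, remainder 3
⌊7/3⌋ = 2, remainder 1
⌊3/1⌋ = 3, remainder 0

[8; 2, 3]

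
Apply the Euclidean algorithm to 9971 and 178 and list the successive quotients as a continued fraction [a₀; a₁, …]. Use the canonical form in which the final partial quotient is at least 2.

9971 = 56·178 + 3, so a_0 = 56
178 = 59·3 + 1, so a_1 = 59
3 = 3·1 + 0, so a_2 = 3

[56; 59, 3]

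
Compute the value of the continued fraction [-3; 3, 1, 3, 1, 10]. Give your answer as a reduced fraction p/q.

Collapse the nested fraction from the inside out:
Start with 10.
1 + 1/(10/1) = 1 + 1/10 = 11/10
3 + 1/(11/10) = 3 + 10/11 = 43/11
1 + 1/(43/11) = 1 + 11/43 = 54/43
3 + 1/(54/43) = 3 + 43/54 = 205/54
-3 + 1/(205/54) = -3 + 54/205 = -561/205

-561/205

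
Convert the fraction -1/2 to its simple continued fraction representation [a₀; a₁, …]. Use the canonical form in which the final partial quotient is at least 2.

⌊-1/2⌋ = -1, remainder 1
⌊2/1⌋ = 2, remainder 0

[-1; 2]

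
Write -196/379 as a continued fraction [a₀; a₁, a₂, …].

Run the Euclidean algorithm, recording each quotient:
-196 = -1·379 + 183, so a_0 = -1
379 = 2·183 + 13, so a_1 = 2
183 = 14·13 + 1, so a_2 = 14
13 = 13·1 + 0, so a_3 = 13

[-1; 2, 14, 13]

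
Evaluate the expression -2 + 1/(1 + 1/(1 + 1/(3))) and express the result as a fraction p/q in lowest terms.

Collapse the nested fraction from the inside out:
Start with 3.
1 + 1/(3/1) = 1 + 1/3 = 4/3
1 + 1/(4/3) = 1 + 3/4 = 7/4
-2 + 1/(7/4) = -2 + 4/7 = -10/7

-10/7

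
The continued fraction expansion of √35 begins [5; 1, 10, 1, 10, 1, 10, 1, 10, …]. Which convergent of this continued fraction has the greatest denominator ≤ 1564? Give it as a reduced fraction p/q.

9235/1561

a_0 = 5: 5/1  (≤ bound)
a_1 = 1: 6/1  (≤ bound)
a_2 = 10: 65/11  (≤ bound)
a_3 = 1: 71/12  (≤ bound)
a_4 = 10: 775/131  (≤ bound)
a_5 = 1: 846/143  (≤ bound)
a_6 = 10: 9235/1561  (≤ bound)
a_7 = 1: 10081/1704  (> 1564, stop)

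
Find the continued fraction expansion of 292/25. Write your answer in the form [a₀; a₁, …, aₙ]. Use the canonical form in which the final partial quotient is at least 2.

[11; 1, 2, 8]

292 ÷ 25 → quotient 11, remainder 17
25 ÷ 17 → quotient 1, remainder 8
17 ÷ 8 → quotient 2, remainder 1
8 ÷ 1 → quotient 8, remainder 0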